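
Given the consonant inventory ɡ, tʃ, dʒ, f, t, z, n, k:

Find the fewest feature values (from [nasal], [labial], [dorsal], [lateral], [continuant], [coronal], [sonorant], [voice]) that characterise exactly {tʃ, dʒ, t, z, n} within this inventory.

/tʃ, dʒ, t, z, n/ are exactly the [+coronal] segments in the inventory, so a single feature suffices.

[+coronal]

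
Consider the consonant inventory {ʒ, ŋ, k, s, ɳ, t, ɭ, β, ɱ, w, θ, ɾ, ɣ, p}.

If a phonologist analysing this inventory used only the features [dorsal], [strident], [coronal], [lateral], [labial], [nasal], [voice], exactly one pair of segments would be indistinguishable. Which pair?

t, θ

/t/ (voiceless alveolar stop) and /θ/ (voiceless dental fricative) are both [−dorsal], [−strident], [+coronal], [−lateral], [−labial], [−nasal], [−voice], so none of the listed features separates them. (They do differ in [continuant] and [distributed], which are not among the given features.) Every other pair in the inventory differs on at least one listed feature.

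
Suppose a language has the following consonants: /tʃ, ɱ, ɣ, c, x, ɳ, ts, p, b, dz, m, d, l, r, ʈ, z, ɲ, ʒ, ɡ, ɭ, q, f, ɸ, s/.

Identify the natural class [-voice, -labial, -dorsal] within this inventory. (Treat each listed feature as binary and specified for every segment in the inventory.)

Eliminate segments failing any feature: /ɱ, ɣ, ɳ, b, dz, m, d, l, r, z, ɲ, ʒ, ɡ, ɭ/ are [+voice]; /c, x, q/ are [+dorsal]; /p, f, ɸ/ are [+labial]. The remaining /tʃ, ts, ʈ, s/ satisfy [-voice], [-labial], [-dorsal].

tʃ, ts, ʈ, s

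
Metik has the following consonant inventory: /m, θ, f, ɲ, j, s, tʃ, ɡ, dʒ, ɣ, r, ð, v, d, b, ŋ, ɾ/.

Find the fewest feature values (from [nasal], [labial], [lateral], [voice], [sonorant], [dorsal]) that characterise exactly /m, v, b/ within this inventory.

The class [+voice], [+labial] has exactly /m, v, b/ as its extension in this inventory. No smaller conjunction from the listed features achieves this: [+labial] alone would also admit /f/; [+voice] alone would also admit /ɲ, j, ɡ, dʒ, …/; and checking the remaining single features turns up none with this extension.

[+voice, +labial]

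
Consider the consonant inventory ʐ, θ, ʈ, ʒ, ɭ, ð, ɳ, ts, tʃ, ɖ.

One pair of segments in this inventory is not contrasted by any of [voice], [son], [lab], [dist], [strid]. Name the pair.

ɭ, ɳ

On the given features, /ɭ/ and /ɳ/ have an identical profile: [+voice], [+sonorant], [−labial], [−distributed], [−strident]. No other two segments in the inventory coincide on all 5 features. (They do differ in [nasal] and [lateral], which are not among the given features.)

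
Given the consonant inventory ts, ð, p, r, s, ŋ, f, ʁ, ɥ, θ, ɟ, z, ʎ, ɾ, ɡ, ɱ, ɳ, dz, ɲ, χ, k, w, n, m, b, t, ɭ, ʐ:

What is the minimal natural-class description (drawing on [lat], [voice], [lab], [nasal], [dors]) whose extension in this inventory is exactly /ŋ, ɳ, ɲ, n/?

[+nasal, −lab]

Every target segment is [+nasal], [−labial]; each remaining inventory member fails at least one of these. Each conjunct is needed — [−labial] alone would also admit /ts, ð, r, s, …/; [+nasal] alone would also admit /ɱ, m/ — and no other single listed feature has exactly this extension, so two is the minimum.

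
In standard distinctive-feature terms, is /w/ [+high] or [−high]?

[+high]

As the labial-velar glide, /w/ is [+high].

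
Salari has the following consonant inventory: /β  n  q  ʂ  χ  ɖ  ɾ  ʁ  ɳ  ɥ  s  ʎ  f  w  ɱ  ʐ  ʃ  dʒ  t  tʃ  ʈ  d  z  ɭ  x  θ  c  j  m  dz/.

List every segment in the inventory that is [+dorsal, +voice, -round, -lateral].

The [+dorsal] segments are /q, χ, ʁ, ɥ, ʎ, w, x, c, j/.
Then [+voice] gives /ʁ, ɥ, ʎ, w, j/.
Among these, [-round] gives /ʁ, ʎ, j/.
Within that set, [-lateral] leaves /ʁ, j/.

ʁ, j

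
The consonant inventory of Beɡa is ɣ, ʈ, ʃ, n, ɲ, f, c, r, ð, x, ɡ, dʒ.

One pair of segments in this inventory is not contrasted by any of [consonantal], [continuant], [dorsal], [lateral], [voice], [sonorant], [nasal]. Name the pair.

ʃ, f

Both /ʃ/ and /f/ are [+consonantal], [+continuant], [−dorsal], [−lateral], [−voice], [−sonorant], [−nasal]. Since the list omits [labial] and [coronal] — which do distinguish the voiceless postalveolar fricative from the voiceless labiodental fricative — this pair collapses; all other pairs remain distinct.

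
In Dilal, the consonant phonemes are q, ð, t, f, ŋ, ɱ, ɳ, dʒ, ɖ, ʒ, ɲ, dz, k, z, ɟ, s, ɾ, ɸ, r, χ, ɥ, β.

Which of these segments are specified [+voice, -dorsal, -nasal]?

ð, dʒ, ɖ, ʒ, dz, z, ɾ, r, β

Eliminate segments failing any feature: /q, t, f, k, s, ɸ, χ/ are [-voice]; /ŋ, ɲ, ɟ, ɥ/ are [+dorsal]; /ɱ, ɳ/ are [+nasal]. The remaining /ð, dʒ, ɖ, ʒ, dz, z, ɾ, r, β/ satisfy [+voice], [-dorsal], [-nasal].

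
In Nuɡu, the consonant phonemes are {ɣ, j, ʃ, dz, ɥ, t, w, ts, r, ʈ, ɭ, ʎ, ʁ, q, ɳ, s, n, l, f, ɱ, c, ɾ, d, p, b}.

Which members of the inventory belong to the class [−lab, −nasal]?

ɣ, j, ʃ, dz, t, ts, r, ʈ, ɭ, ʎ, ʁ, q, s, l, c, ɾ, d

Checking each segment against [−labial], [−nasal]: /ɣ/ (voiced velar fricative), /j/ (palatal glide), /ʃ/ (voiceless postalveolar fricative), /dz/ (voiced alveolar affricate), /t/ (voiceless alveolar stop), /ts/ (voiceless alveolar affricate), among others, satisfy every feature; every other segment in the inventory fails at least one.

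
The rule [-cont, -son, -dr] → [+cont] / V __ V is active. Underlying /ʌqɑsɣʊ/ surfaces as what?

The only segment in the rule's environment that also matches [-cont, -son, -dr] is /q/. Applying [+continuant] turns the voiceless uvular stop into /χ/ (voiceless uvular fricative), giving [ʌχɑsɣʊ].

[ʌχɑsɣʊ]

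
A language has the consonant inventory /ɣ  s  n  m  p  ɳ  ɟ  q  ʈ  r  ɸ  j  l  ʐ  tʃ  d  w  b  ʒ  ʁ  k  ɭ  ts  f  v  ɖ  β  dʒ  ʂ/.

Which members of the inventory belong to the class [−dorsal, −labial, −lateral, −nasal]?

s, ʈ, r, ʐ, tʃ, d, ʒ, ts, ɖ, dʒ, ʂ

Checking each segment against [−dorsal], [−labial], [−lateral], [−nasal]: /s/ (voiceless alveolar fricative), /ʈ/ (voiceless retroflex stop), /r/ (alveolar trill), /ʐ/ (voiced retroflex fricative), /tʃ/ (voiceless postalveolar affricate), /d/ (voiced alveolar stop), among others, satisfy every feature; every other segment in the inventory fails at least one.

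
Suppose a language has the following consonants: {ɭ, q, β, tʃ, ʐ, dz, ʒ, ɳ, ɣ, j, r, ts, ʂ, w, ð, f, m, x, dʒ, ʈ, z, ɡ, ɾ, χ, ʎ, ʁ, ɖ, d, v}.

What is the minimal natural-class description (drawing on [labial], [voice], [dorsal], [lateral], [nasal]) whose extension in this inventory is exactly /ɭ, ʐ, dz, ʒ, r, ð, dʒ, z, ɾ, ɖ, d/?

[+voice, -nasal, -labial, -dorsal]

/ɭ, ʐ, dz, ʒ, r, ð, dʒ, z, ɾ, ɖ, d/ are all [+voice], [-nasal], [-labial], [-dorsal], and no other segment in the inventory matches all four values. Dropping any one of them over-generates: [-nasal, -labial, -dorsal] alone would also admit /tʃ, ts, ʂ, ʈ/; [+voice, -labial, -dorsal] alone would also admit /ɳ/; [+voice, -nasal, -dorsal] alone would also admit /β, v/; [+voice, -nasal, -labial] alone would also admit /ɣ, j, ɡ, ʎ, …/. No other combination of three listed features picks out exactly this set either, so fewer than four features will not do.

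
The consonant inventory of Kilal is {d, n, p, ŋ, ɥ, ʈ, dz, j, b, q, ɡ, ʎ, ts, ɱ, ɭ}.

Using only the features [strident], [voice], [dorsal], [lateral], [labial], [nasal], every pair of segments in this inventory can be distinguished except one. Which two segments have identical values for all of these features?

j, ɡ

/j/ (palatal glide) and /ɡ/ (voiced velar stop) are both [−strident], [+voice], [+dorsal], [−lateral], [−labial], [−nasal], so none of the listed features separates them. (They do differ in [sonorant], [continuant] and [back], which are not among the given features.) Every other pair in the inventory differs on at least one listed feature.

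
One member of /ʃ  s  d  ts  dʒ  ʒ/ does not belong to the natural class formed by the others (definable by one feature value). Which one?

d

/ʒ, dʒ, ts, ʃ, s/ are all [+strident], but /d/ (voiced alveolar stop) is [−strident]. No other single segment can be removed to leave a set sharing one feature value that the removed segment lacks, so /d/ is the odd one out.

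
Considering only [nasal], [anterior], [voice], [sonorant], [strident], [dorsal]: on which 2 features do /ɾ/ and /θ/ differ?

/ɾ/ is the alveolar tap and /θ/ is the voiceless dental fricative. Both are [−nasal], [+anterior], [−strident], [−dorsal]. /ɾ/ is [+sonorant] while /θ/ is [−sonorant]; /ɾ/ is [+voice] while /θ/ is [−voice], so the distinguishing features are [sonorant], [voice].

[sonorant], [voice]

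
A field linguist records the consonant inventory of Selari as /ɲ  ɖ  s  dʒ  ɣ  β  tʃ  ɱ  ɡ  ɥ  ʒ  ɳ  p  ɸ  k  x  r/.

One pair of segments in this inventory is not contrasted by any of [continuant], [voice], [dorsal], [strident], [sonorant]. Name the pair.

ɱ, ɳ

/ɱ/ (labiodental nasal) and /ɳ/ (retroflex nasal) are both [−continuant], [+voice], [−dorsal], [−strident], [+sonorant], so none of the listed features separates them. (They do differ in [labial] and [coronal], which are not among the given features.) Every other pair in the inventory differs on at least one listed feature.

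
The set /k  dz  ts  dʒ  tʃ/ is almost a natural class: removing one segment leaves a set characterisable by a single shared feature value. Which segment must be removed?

[delayed release] (equivalently [strident], [coronal], [dorsal]) groups all but one: /ts, tʃ, dʒ, dz/ share [+delayed release] while /k/ (voiceless velar stop) alone is [-delayed release]. Removing any other segment would not leave a single-feature class that excludes it.

k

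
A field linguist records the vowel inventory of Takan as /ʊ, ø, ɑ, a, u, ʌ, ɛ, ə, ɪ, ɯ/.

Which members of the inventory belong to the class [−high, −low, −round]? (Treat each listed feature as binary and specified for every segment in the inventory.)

ʌ, ɛ, ə

Checking each segment against [−high], [−low], [−round]: /ʌ/ (mid back unrounded lax vowel), /ɛ/ (mid front unrounded lax vowel), /ə/ (mid central vowel (schwa)) satisfy every feature; every other segment in the inventory fails at least one.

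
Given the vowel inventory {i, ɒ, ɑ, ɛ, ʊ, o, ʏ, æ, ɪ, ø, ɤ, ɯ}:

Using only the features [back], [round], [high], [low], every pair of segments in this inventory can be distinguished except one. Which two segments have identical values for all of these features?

Both /i/ and /ɪ/ are [−back], [−round], [+high], [−low]. Since the list omits [tense] — which does distinguish the high front unrounded tense vowel from the high front unrounded lax vowel — this pair collapses; all other pairs remain distinct.

i, ɪ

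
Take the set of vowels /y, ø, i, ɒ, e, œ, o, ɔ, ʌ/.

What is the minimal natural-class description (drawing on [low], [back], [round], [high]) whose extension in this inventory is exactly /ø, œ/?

The class [−high], [−back], [+round] has exactly /ø, œ/ as its extension in this inventory. No smaller conjunction from the listed features achieves this: [−back, +round] alone would also admit /y/; [−high, +round] alone would also admit /ɒ, o, ɔ/; [−high, −back] alone would also admit /e/; and checking the remaining two-feature bundles turns up none with this extension.

[−high, −back, +round]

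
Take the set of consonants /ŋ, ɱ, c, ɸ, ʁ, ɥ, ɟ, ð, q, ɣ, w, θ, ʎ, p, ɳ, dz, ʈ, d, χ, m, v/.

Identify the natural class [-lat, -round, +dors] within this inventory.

ŋ, c, ʁ, ɟ, q, ɣ, χ

Checking each segment against [-lateral], [-round], [+dorsal]: /ŋ/ (velar nasal), /c/ (voiceless palatal stop), /ʁ/ (voiced uvular fricative), /ɟ/ (voiced palatal stop), /q/ (voiceless uvular stop), /ɣ/ (voiced velar fricative), among others, satisfy every feature; every other segment in the inventory fails at least one.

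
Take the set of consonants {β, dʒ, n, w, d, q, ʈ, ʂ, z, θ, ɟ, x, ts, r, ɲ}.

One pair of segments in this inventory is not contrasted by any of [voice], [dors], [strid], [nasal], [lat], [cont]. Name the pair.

β, r

On the given features, /β/ and /r/ have an identical profile: [+voice], [-dorsal], [-strident], [-nasal], [-lateral], [+continuant]. No other two segments in the inventory coincide on all 6 features. (They do differ in [sonorant], [labial] and [coronal], which are not among the given features.)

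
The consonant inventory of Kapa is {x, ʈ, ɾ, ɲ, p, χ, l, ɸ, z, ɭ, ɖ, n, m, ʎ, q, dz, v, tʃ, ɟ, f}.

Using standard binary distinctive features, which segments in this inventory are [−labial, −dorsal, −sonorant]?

ʈ, z, ɖ, dz, tʃ

Eliminate segments failing any feature: /x, ɲ, χ, ʎ, q, ɟ/ are [+dorsal]; /ɾ, l, ɭ, n/ are [+sonorant]; /p, ɸ, m, v, f/ are [+labial]. The remaining /ʈ, z, ɖ, dz, tʃ/ satisfy [−labial], [−dorsal], [−sonorant].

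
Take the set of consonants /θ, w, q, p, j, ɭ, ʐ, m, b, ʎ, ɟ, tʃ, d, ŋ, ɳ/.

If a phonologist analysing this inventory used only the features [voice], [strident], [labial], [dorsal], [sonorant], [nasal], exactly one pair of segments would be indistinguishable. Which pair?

/j/ (palatal glide) and /ʎ/ (palatal lateral approximant) are both [+voice], [−strident], [−labial], [+dorsal], [+sonorant], [−nasal], so none of the listed features separates them. (They do differ in [lateral], which is not among the given features.) Every other pair in the inventory differs on at least one listed feature.

j, ʎ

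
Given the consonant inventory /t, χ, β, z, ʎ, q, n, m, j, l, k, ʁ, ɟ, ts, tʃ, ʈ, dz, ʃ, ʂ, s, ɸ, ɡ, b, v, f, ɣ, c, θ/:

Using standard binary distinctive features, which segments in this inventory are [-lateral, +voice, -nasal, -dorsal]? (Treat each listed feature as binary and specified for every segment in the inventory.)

β, z, dz, b, v

Checking each segment against [-lateral], [+voice], [-nasal], [-dorsal]: /β/ (voiced bilabial fricative), /z/ (voiced alveolar fricative), /dz/ (voiced alveolar affricate), /b/ (voiced bilabial stop), /v/ (voiced labiodental fricative) satisfy every feature; every other segment in the inventory fails at least one.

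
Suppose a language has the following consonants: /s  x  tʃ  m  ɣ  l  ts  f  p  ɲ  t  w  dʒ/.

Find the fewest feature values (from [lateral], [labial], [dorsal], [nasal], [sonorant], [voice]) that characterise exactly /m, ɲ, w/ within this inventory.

Every target segment is [+sonorant], [−lateral]; each remaining inventory member fails at least one of these. Each conjunct is needed — [−lateral] alone would also admit /s, x, tʃ, ɣ, …/; [+sonorant] alone would also admit /l/ — and no other single listed feature has exactly this extension, so two is the minimum.

[+sonorant, −lateral]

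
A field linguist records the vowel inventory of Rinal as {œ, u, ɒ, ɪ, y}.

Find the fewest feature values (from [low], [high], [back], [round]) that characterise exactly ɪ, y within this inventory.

Every target segment is [+high], [−back]; each remaining inventory member fails at least one of these. Each conjunct is needed — [−back] alone would also admit /œ/; [+high] alone would also admit /u/ — and no other single listed feature has exactly this extension, so two is the minimum.

[+high, −back]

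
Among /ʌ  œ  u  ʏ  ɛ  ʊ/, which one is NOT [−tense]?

u

Every segment except /u/ is [−tense]. /u/ (high back rounded tense vowel) is [+tense], so it is the exception.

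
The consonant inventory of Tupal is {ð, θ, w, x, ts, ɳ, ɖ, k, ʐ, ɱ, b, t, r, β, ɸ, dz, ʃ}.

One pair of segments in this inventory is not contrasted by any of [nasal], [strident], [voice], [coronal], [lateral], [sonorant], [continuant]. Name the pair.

/ɸ/ (voiceless bilabial fricative) and /x/ (voiceless velar fricative) are both [−nasal], [−strident], [−voice], [−coronal], [−lateral], [−sonorant], [+continuant], so none of the listed features separates them. (They do differ in [labial] and [dorsal], which are not among the given features.) Every other pair in the inventory differs on at least one listed feature.

ɸ, x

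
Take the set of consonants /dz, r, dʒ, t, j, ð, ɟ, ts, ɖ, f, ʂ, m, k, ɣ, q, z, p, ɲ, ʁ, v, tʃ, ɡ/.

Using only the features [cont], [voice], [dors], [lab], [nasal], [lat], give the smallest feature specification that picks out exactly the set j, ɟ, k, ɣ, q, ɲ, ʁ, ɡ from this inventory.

Every target segment is [+dorsal] and no other inventory member is, so one feature is enough.

[+dors]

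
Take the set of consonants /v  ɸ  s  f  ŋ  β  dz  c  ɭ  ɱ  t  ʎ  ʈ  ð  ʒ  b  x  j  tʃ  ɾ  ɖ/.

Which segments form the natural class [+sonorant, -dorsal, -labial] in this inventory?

ɭ, ɾ

Checking each segment against [+sonorant], [-dorsal], [-labial]: /ɭ/ (retroflex lateral approximant), /ɾ/ (alveolar tap) satisfy every feature; every other segment in the inventory fails at least one.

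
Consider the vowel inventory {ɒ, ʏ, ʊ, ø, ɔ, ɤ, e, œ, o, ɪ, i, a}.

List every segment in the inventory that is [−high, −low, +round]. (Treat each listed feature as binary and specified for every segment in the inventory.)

The [−high] segments are /ɒ, ø, ɔ, ɤ, e, œ, o, a/.
Among these, [−low] gives /ø, ɔ, ɤ, e, œ, o/.
Intersecting with [+round] leaves /ø, ɔ, œ, o/.

ø, ɔ, œ, o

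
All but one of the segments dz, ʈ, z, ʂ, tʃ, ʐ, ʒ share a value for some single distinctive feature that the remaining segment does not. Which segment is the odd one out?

ʈ

The remaining segments after removing /ʈ/ share [+strident]; /ʈ/ (voiceless retroflex stop) is [−strident]. For every other candidate removal, the leftover set fails to share any single feature value that the removed segment lacks.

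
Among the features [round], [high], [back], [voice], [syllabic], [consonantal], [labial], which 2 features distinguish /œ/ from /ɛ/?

/œ/ (mid front rounded lax vowel) and /ɛ/ (mid front unrounded lax vowel) agree on [-high], [-back], [+voice], [+syllabic], [-consonantal]. They differ on [labial] (/œ/ [+], /ɛ/ [-]), [round] (/œ/ [+], /ɛ/ [-]).

[labial], [round]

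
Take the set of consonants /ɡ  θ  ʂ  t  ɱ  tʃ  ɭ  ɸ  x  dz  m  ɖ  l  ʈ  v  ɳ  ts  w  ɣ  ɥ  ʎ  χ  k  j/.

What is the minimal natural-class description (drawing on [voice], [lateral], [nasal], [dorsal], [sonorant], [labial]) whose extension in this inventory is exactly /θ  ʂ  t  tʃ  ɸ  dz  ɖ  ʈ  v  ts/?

[-sonorant, -dorsal]

/θ, ʂ, t, tʃ, ɸ, dz, ɖ, ʈ, v, ts/ are all [-sonorant], [-dorsal], and no other segment in the inventory matches both values. Dropping any one of them over-generates: [-dorsal] alone would also admit /ɱ, ɭ, m, l, …/; [-sonorant] alone would also admit /ɡ, x, ɣ, χ, …/. No other single listed feature picks out exactly this set either, so fewer than two features will not do.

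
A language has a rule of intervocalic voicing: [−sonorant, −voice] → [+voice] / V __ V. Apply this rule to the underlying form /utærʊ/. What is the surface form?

[udærʊ]

The only segment in the rule's environment that also matches [−sonorant, −voice] is /t/. Applying [+voice] turns the voiceless alveolar stop into /d/ (voiced alveolar stop), giving [udærʊ].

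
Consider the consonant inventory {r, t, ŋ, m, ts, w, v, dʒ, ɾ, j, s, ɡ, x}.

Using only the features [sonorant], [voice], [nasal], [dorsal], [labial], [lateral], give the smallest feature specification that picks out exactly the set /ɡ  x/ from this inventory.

[-sonorant, +dorsal]

The class [-sonorant], [+dorsal] has exactly /ɡ, x/ as its extension in this inventory. No smaller conjunction from the listed features achieves this: [+dorsal] alone would also admit /ŋ, w, j/; [-sonorant] alone would also admit /t, ts, v, dʒ, …/; and checking the remaining single features turns up none with this extension.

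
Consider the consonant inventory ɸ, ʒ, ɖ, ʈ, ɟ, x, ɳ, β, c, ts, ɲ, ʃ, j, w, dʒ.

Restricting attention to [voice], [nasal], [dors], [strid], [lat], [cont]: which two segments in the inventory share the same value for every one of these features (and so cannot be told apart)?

/j/ (palatal glide) and /w/ (labial-velar glide) are both [+voice], [−nasal], [+dorsal], [−strident], [−lateral], [+continuant], so none of the listed features separates them. (They do differ in [labial], [round] and [back], which are not among the given features.) Every other pair in the inventory differs on at least one listed feature.

j, w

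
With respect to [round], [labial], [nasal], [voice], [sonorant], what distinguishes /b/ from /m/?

/b/ (voiced bilabial stop) and /m/ (bilabial nasal) agree on [−round], [+labial], [+voice]. They differ on [sonorant] (/b/ [−], /m/ [+]), [nasal] (/b/ [−], /m/ [+]).

[sonorant], [nasal]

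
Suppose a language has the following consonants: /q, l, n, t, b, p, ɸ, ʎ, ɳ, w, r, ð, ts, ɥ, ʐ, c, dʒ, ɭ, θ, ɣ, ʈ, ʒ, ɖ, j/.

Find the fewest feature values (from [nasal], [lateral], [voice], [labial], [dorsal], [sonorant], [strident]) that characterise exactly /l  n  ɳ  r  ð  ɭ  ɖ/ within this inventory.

Every target segment is [+voice], [−strident], [−labial], [−dorsal]; each remaining inventory member fails at least one of these. Each conjunct is needed — [−strident, −labial, −dorsal] alone would also admit /t, θ, ʈ/; [+voice, −labial, −dorsal] alone would also admit /ʐ, dʒ, ʒ/; [+voice, −strident, −dorsal] alone would also admit /b/; [+voice, −strident, −labial] alone would also admit /ʎ, ɣ, j/ — and no other combination of three listed features has exactly this extension, so four is the minimum.

[+voice, −strident, −labial, −dorsal]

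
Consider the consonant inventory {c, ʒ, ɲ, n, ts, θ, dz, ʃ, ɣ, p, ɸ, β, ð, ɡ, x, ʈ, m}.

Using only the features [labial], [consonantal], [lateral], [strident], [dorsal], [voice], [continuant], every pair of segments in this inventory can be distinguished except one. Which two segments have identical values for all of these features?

ɲ, ɡ

Both /ɲ/ and /ɡ/ are [-labial], [+consonantal], [-lateral], [-strident], [+dorsal], [+voice], [-continuant]. Since the list omits [sonorant], [nasal] and [back] — which do distinguish the palatal nasal from the voiced velar stop — this pair collapses; all other pairs remain distinct.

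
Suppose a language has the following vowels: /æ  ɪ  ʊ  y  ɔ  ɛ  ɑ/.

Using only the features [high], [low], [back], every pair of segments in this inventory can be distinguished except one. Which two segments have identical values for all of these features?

y, ɪ

On the given features, /y/ and /ɪ/ have an identical profile: [+high], [-low], [-back]. No other two segments in the inventory coincide on all 3 features. (They do differ in [labial], [round] and [tense], which are not among the given features.)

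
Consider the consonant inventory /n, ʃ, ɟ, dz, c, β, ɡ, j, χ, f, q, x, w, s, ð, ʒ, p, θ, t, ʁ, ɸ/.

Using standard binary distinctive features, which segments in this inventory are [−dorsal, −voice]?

Eliminate segments failing any feature: /n, dz, β, ð, ʒ/ are [+voice]; /ɟ, c, ɡ, j, χ, q, x, w, ʁ/ are [+dorsal]. The remaining /ʃ, f, s, p, θ, t, ɸ/ satisfy [−dorsal], [−voice].

ʃ, f, s, p, θ, t, ɸ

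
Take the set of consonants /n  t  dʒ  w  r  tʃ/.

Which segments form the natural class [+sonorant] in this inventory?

The feature [sonorant] marks segments produced without turbulent airflow (nasals, liquids, glides, vowels). In this inventory /n, w, r/ have that property, so they are [+sonorant]; /t, dʒ, tʃ/ are [−sonorant].

n, w, r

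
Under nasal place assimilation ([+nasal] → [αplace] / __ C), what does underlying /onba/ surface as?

[omba]

/n/ sits before the [+labial] consonant /b/, so it takes on [+labial] and surfaces as /m/. The rest of the form is unaffected: [omba].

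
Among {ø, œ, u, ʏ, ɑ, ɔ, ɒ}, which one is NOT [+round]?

/u, ɔ, ø, œ, ɒ, ʏ/ are all [+round]; /ɑ/ (low back unrounded vowel) is [-round].

ɑ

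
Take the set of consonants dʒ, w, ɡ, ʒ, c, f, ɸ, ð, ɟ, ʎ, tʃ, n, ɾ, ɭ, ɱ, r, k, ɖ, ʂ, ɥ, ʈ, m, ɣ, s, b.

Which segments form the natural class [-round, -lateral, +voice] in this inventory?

dʒ, ɡ, ʒ, ð, ɟ, n, ɾ, ɱ, r, ɖ, m, ɣ, b

The [-round] segments are /dʒ, ɡ, ʒ, c, f, ɸ, ð, ɟ, ʎ, tʃ, n, ɾ, ɭ, ɱ, r, k, ɖ, ʂ, ʈ, m, ɣ, s, b/.
Then [-lateral] gives /dʒ, ɡ, ʒ, c, f, ɸ, ð, ɟ, tʃ, n, ɾ, ɱ, r, k, ɖ, ʂ, ʈ, m, ɣ, s, b/.
Of those, [+voice] leaves /dʒ, ɡ, ʒ, ð, ɟ, n, ɾ, ɱ, r, ɖ, m, ɣ, b/.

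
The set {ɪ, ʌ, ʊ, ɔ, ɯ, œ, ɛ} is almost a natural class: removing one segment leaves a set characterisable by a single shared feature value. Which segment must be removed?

ɯ

[tense] groups all but one: /ɛ, œ, ʊ, ɔ, ʌ, ɪ/ share [−tense] while /ɯ/ (high back unrounded vowel) alone is [+tense]. Removing any other segment would not leave a single-feature class that excludes it.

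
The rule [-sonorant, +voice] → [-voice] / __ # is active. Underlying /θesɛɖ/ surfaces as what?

Only the final segment /ɖ/ is both word-final and matches the structural description. It is a voiced retroflex stop, so [-sonorant, +voice] holds; changing it to [-voice] with all other features held fixed yields /ʈ/ (voiceless retroflex stop). No other segment meets both the structural description and the environment, so the output is [θesɛʈ].

[θesɛʈ]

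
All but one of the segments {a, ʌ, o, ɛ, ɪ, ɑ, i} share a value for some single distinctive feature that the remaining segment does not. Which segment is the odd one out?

The remaining segments after removing /o/ share [-round]; /o/ (mid back rounded tense vowel) is [+round]. For every other candidate removal, the leftover set fails to share any single feature value that the removed segment lacks.

o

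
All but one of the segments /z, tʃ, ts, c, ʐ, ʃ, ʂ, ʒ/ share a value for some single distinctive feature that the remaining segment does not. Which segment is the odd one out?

c

The remaining segments after removing /c/ share [+strident]; /c/ (voiceless palatal stop) is [-strident]. For every other candidate removal, the leftover set fails to share any single feature value that the removed segment lacks.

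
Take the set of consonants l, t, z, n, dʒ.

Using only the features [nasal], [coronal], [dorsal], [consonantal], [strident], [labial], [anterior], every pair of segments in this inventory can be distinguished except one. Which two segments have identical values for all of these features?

l, t

On the given features, /l/ and /t/ have an identical profile: [-nasal], [+coronal], [-dorsal], [+consonantal], [-strident], [-labial], [+anterior]. No other two segments in the inventory coincide on all 7 features. (They do differ in [sonorant], [voice] and [lateral], which are not among the given features.)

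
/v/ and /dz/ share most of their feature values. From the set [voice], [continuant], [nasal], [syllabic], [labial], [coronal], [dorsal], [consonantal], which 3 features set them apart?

/v/ is the voiced labiodental fricative and /dz/ is the voiced alveolar affricate. Both are [+voice], [−nasal], [−syllabic], [−dorsal], [+consonantal]. /v/ is [+continuant] while /dz/ is [−continuant]; /v/ is [+labial] while /dz/ is [−labial]; /v/ is [−coronal] while /dz/ is [+coronal], so the distinguishing features are [continuant], [labial], [coronal].

[continuant], [labial], [coronal]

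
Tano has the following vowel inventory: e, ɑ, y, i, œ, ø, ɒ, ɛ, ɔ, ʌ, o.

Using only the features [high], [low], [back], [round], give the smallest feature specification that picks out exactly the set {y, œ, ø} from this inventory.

[-back, +round]

The class [-back], [+round] has exactly /y, œ, ø/ as its extension in this inventory. No smaller conjunction from the listed features achieves this: [+round] alone would also admit /ɒ, ɔ, o/; [-back] alone would also admit /e, i, ɛ/; and checking the remaining single features turns up none with this extension.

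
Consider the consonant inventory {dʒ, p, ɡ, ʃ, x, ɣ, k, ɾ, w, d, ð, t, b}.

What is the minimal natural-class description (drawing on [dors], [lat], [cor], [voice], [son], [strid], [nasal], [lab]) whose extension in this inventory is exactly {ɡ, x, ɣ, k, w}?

The target set is precisely the extension of [+dorsal] in this inventory.

[+dors]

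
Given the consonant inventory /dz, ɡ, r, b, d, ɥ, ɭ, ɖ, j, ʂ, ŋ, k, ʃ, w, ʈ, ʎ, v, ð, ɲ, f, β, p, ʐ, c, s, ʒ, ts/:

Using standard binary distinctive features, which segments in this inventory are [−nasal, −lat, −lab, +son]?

The [−nasal] segments are /dz, ɡ, r, b, d, ɥ, ɭ, ɖ, j, ʂ, k, ʃ, w, ʈ, ʎ, v, ð, f, β, p, ʐ, c, s, ʒ, ts/.
Among these, [−lateral] gives /dz, ɡ, r, b, d, ɥ, ɖ, j, ʂ, k, ʃ, w, ʈ, v, ð, f, β, p, ʐ, c, s, ʒ, ts/.
Intersecting with [−labial] gives /dz, ɡ, r, d, ɖ, j, ʂ, k, ʃ, ʈ, ð, ʐ, c, s, ʒ, ts/.
Within that set, [+sonorant] leaves /r, j/.

r, j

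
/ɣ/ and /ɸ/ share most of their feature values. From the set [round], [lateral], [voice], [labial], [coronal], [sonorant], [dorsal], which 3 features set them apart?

/ɣ/ is the voiced velar fricative and /ɸ/ is the voiceless bilabial fricative. Both are [−round], [−lateral], [−coronal], [−sonorant]. /ɣ/ is [+voice] while /ɸ/ is [−voice]; /ɣ/ is [−labial] while /ɸ/ is [+labial]; /ɣ/ is [+dorsal] while /ɸ/ is [−dorsal], so the distinguishing features are [voice], [labial], [dorsal].

[voice], [labial], [dorsal]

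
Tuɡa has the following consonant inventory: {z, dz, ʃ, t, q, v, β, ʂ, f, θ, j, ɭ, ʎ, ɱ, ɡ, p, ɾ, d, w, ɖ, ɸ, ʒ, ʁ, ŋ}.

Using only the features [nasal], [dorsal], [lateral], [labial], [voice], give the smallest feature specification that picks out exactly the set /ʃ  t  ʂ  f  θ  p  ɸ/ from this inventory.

[-voice, -dorsal]

Every target segment is [-voice], [-dorsal]; each remaining inventory member fails at least one of these. Each conjunct is needed — [-dorsal] alone would also admit /z, dz, v, β, …/; [-voice] alone would also admit /q/ — and no other single listed feature has exactly this extension, so two is the minimum.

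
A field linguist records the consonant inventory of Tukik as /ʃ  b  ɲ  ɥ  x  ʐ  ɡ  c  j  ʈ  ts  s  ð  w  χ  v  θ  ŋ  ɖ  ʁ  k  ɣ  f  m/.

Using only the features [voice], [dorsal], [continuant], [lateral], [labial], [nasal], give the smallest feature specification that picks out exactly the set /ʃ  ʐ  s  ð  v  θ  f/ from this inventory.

The class [+continuant], [-dorsal] has exactly /ʃ, ʐ, s, ð, v, θ, f/ as its extension in this inventory. No smaller conjunction from the listed features achieves this: [-dorsal] alone would also admit /b, ʈ, ts, ɖ, …/; [+continuant] alone would also admit /ɥ, x, j, w, …/; and checking the remaining single features turns up none with this extension.

[+continuant, -dorsal]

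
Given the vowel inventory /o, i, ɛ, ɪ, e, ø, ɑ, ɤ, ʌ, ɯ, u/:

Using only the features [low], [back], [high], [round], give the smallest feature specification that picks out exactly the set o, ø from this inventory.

[-high, +round]

/o, ø/ are all [-high], [+round], and no other segment in the inventory matches both values. Dropping any one of them over-generates: [+round] alone would also admit /u/; [-high] alone would also admit /ɛ, e, ɑ, ɤ, …/. No other single listed feature picks out exactly this set either, so fewer than two features will not do.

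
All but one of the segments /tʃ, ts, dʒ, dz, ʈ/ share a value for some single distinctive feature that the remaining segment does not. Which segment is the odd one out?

/dʒ, dz, tʃ, ts/ are all [+delayed release], but /ʈ/ (voiceless retroflex stop) is [-delayed release]. No other single segment can be removed to leave a set sharing one feature value that the removed segment lacks, so /ʈ/ is the odd one out.

ʈ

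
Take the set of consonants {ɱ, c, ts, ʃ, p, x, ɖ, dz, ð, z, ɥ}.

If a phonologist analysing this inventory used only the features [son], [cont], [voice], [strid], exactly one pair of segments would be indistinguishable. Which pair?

c, p

Both /c/ and /p/ are [-sonorant], [-continuant], [-voice], [-strident]. Since the list omits [labial] and [dorsal] — which do distinguish the voiceless palatal stop from the voiceless bilabial stop — this pair collapses; all other pairs remain distinct.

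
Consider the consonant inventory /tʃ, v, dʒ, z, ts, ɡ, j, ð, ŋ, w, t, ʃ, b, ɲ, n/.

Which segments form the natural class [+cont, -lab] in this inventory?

z, j, ð, ʃ

Checking each segment against [+continuant], [-labial]: /z/ (voiced alveolar fricative), /j/ (palatal glide), /ð/ (voiced dental fricative), /ʃ/ (voiceless postalveolar fricative) satisfy every feature; every other segment in the inventory fails at least one.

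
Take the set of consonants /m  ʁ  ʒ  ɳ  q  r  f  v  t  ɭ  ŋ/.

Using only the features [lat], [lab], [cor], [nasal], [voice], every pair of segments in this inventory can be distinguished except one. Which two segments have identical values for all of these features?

ʒ, r

On the given features, /ʒ/ and /r/ have an identical profile: [−lateral], [−labial], [+coronal], [−nasal], [+voice]. No other two segments in the inventory coincide on all 5 features. (They do differ in [sonorant], [strident] and [anterior], which are not among the given features.)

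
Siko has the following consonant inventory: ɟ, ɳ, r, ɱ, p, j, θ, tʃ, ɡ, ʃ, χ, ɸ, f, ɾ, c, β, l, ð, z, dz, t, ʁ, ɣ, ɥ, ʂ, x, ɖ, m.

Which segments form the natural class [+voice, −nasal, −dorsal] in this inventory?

Eliminate segments failing any feature: /ɟ, j, ɡ, ʁ, ɣ, ɥ/ are [+dorsal]; /ɳ, ɱ, m/ are [+nasal]; /p, θ, tʃ, ʃ, χ, ɸ, f, c, t, ʂ, x/ are [−voice]. The remaining /r, ɾ, β, l, ð, z, dz, ɖ/ satisfy [+voice], [−nasal], [−dorsal].

r, ɾ, β, l, ð, z, dz, ɖ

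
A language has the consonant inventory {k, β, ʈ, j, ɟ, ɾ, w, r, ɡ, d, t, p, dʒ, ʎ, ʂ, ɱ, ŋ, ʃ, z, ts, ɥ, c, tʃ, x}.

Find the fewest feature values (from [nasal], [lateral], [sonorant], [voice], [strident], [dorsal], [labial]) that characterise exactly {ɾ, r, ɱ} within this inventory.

[+sonorant, −dorsal]

/ɾ, r, ɱ/ are all [+sonorant], [−dorsal], and no other segment in the inventory matches both values. Dropping any one of them over-generates: [−dorsal] alone would also admit /β, ʈ, d, t, …/; [+sonorant] alone would also admit /j, w, ʎ, ŋ, …/. No other single listed feature picks out exactly this set either, so fewer than two features will not do.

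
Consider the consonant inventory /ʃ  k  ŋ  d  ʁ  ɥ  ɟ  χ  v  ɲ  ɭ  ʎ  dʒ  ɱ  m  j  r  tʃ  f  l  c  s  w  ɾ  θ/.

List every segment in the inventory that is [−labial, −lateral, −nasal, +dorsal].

k, ʁ, ɟ, χ, j, c

Among the inventory, the [−labial] segments are /ʃ, k, ŋ, d, ʁ, ɟ, χ, ɲ, ɭ, ʎ, dʒ, j, r, tʃ, l, c, s, ɾ, θ/.
Then [−lateral] gives /ʃ, k, ŋ, d, ʁ, ɟ, χ, ɲ, dʒ, j, r, tʃ, c, s, ɾ, θ/.
Among these, [−nasal] gives /ʃ, k, d, ʁ, ɟ, χ, dʒ, j, r, tʃ, c, s, ɾ, θ/.
Of those, [+dorsal] leaves /k, ʁ, ɟ, χ, j, c/.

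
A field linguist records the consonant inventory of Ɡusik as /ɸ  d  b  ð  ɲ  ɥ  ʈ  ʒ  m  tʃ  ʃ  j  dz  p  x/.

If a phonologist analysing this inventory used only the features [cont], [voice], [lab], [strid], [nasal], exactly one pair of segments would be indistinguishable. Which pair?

Both /j/ and /ð/ are [+continuant], [+voice], [-labial], [-strident], [-nasal]. Since the list omits [sonorant] and [dorsal] — which do distinguish the palatal glide from the voiced dental fricative — this pair collapses; all other pairs remain distinct.

j, ð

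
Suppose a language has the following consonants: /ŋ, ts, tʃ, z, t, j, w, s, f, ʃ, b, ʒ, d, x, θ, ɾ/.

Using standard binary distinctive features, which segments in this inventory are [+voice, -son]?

z, b, ʒ, d

Eliminate segments failing any feature: /ŋ, j, w, ɾ/ are [+sonorant]; /ts, tʃ, t, s, f, ʃ, x, θ/ are [-voice]. The remaining /z, b, ʒ, d/ satisfy [+voice], [-sonorant].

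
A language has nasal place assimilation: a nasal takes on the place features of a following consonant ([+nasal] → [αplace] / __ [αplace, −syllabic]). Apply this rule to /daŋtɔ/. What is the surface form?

[dantɔ]

The only nasal preceding a consonant is /ŋ/ before /t/. /t/ is [+coronal], so /ŋ/ → /n/, giving [dantɔ].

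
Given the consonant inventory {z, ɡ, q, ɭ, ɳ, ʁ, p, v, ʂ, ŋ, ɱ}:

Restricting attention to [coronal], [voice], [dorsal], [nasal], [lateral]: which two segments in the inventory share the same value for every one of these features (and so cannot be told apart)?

ʁ, ɡ

Both /ʁ/ and /ɡ/ are [−coronal], [+voice], [+dorsal], [−nasal], [−lateral]. Since the list omits [continuant] and [high] — which do distinguish the voiced uvular fricative from the voiced velar stop — this pair collapses; all other pairs remain distinct.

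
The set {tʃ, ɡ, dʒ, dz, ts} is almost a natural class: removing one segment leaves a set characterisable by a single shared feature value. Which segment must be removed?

ɡ

/ts, dʒ, tʃ, dz/ are all [+delayed release], but /ɡ/ (voiced velar stop) is [-delayed release]. No other single segment can be removed to leave a set sharing one feature value that the removed segment lacks, so /ɡ/ is the odd one out.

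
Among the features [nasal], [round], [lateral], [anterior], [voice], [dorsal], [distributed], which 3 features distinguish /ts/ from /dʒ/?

[voice], [anterior], [distributed]

/ts/ (voiceless alveolar affricate) and /dʒ/ (voiced postalveolar affricate) agree on [−nasal], [−round], [−lateral], [−dorsal]. They differ on [voice] (/ts/ [−], /dʒ/ [+]), [anterior] (/ts/ [+], /dʒ/ [−]), [distributed] (/ts/ [−], /dʒ/ [+]).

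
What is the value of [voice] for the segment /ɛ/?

/ɛ/ is the mid front unrounded lax vowel, hence [+voice].

[+voice]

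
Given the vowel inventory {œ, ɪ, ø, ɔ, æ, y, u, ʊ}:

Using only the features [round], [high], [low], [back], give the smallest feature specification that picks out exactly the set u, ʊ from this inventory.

[+high, +back]

/u, ʊ/ are all [+high], [+back], and no other segment in the inventory matches both values. Dropping any one of them over-generates: [+back] alone would also admit /ɔ/; [+high] alone would also admit /ɪ, y/. No other single listed feature picks out exactly this set either, so fewer than two features will not do.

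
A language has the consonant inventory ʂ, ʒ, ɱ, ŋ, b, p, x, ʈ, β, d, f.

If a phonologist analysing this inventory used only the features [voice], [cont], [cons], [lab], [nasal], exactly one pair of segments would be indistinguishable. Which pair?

x, ʂ

Both /x/ and /ʂ/ are [−voice], [+continuant], [+consonantal], [−labial], [−nasal]. Since the list omits [strident], [coronal] and [dorsal] — which do distinguish the voiceless velar fricative from the voiceless retroflex fricative — this pair collapses; all other pairs remain distinct.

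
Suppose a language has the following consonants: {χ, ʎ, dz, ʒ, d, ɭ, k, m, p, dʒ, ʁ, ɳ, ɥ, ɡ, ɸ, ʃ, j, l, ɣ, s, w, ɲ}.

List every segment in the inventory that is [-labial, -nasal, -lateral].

Eliminate segments failing any feature: /ʎ, ɭ, l/ are [+lateral]; /m, p, ɥ, ɸ, w/ are [+labial]; /ɳ, ɲ/ are [+nasal]. The remaining /χ, dz, ʒ, d, k, dʒ, ʁ, ɡ, ʃ, j, ɣ, s/ satisfy [-labial], [-nasal], [-lateral].

χ, dz, ʒ, d, k, dʒ, ʁ, ɡ, ʃ, j, ɣ, s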